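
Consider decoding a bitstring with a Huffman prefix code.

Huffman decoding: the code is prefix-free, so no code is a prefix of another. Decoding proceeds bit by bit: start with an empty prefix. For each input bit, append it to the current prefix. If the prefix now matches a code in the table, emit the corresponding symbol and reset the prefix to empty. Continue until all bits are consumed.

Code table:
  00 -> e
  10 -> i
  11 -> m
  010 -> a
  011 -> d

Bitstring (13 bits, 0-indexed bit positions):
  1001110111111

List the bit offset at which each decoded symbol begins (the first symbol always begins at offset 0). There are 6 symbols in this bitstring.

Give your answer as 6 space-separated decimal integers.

Answer: 0 2 5 7 9 11

Derivation:
Bit 0: prefix='1' (no match yet)
Bit 1: prefix='10' -> emit 'i', reset
Bit 2: prefix='0' (no match yet)
Bit 3: prefix='01' (no match yet)
Bit 4: prefix='011' -> emit 'd', reset
Bit 5: prefix='1' (no match yet)
Bit 6: prefix='10' -> emit 'i', reset
Bit 7: prefix='1' (no match yet)
Bit 8: prefix='11' -> emit 'm', reset
Bit 9: prefix='1' (no match yet)
Bit 10: prefix='11' -> emit 'm', reset
Bit 11: prefix='1' (no match yet)
Bit 12: prefix='11' -> emit 'm', reset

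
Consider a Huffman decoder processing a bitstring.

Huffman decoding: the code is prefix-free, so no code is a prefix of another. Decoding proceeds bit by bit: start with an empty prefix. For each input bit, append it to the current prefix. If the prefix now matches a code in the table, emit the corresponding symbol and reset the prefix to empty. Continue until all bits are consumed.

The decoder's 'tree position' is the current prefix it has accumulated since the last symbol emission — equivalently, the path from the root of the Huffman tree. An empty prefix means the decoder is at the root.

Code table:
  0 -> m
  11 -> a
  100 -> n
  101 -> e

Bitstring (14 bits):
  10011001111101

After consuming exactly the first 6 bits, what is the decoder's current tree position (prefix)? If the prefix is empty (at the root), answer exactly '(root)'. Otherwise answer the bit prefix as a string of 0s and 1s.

Bit 0: prefix='1' (no match yet)
Bit 1: prefix='10' (no match yet)
Bit 2: prefix='100' -> emit 'n', reset
Bit 3: prefix='1' (no match yet)
Bit 4: prefix='11' -> emit 'a', reset
Bit 5: prefix='0' -> emit 'm', reset

Answer: (root)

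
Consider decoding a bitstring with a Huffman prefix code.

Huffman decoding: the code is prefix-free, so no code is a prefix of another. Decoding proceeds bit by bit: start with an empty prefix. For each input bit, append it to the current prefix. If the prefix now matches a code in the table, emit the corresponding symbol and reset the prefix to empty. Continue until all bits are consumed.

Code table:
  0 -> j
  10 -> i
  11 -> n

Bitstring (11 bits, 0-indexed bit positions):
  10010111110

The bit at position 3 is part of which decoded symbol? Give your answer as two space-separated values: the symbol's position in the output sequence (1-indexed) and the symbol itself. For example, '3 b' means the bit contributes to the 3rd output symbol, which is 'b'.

Bit 0: prefix='1' (no match yet)
Bit 1: prefix='10' -> emit 'i', reset
Bit 2: prefix='0' -> emit 'j', reset
Bit 3: prefix='1' (no match yet)
Bit 4: prefix='10' -> emit 'i', reset
Bit 5: prefix='1' (no match yet)
Bit 6: prefix='11' -> emit 'n', reset
Bit 7: prefix='1' (no match yet)

Answer: 3 i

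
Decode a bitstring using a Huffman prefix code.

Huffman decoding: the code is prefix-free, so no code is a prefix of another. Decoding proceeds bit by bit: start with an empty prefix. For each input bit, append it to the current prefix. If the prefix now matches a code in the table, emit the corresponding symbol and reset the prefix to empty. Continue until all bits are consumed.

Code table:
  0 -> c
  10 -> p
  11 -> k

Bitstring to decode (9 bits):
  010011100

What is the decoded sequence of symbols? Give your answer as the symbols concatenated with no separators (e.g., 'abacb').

Answer: cpckpc

Derivation:
Bit 0: prefix='0' -> emit 'c', reset
Bit 1: prefix='1' (no match yet)
Bit 2: prefix='10' -> emit 'p', reset
Bit 3: prefix='0' -> emit 'c', reset
Bit 4: prefix='1' (no match yet)
Bit 5: prefix='11' -> emit 'k', reset
Bit 6: prefix='1' (no match yet)
Bit 7: prefix='10' -> emit 'p', reset
Bit 8: prefix='0' -> emit 'c', reset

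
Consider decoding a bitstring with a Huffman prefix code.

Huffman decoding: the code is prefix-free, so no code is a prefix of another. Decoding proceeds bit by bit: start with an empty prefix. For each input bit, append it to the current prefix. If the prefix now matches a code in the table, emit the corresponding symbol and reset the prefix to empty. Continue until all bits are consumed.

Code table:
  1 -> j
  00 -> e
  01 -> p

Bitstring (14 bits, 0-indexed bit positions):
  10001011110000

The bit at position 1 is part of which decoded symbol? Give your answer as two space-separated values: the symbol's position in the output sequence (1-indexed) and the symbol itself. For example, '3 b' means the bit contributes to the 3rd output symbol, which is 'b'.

Bit 0: prefix='1' -> emit 'j', reset
Bit 1: prefix='0' (no match yet)
Bit 2: prefix='00' -> emit 'e', reset
Bit 3: prefix='0' (no match yet)
Bit 4: prefix='01' -> emit 'p', reset
Bit 5: prefix='0' (no match yet)

Answer: 2 e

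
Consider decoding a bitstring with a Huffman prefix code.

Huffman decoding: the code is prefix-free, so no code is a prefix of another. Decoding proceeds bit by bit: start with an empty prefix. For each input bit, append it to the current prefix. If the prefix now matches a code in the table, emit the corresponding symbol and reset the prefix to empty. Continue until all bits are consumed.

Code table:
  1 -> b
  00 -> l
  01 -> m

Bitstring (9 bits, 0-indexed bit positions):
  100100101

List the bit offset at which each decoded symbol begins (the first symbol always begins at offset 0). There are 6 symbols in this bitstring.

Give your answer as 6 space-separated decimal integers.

Answer: 0 1 3 4 6 7

Derivation:
Bit 0: prefix='1' -> emit 'b', reset
Bit 1: prefix='0' (no match yet)
Bit 2: prefix='00' -> emit 'l', reset
Bit 3: prefix='1' -> emit 'b', reset
Bit 4: prefix='0' (no match yet)
Bit 5: prefix='00' -> emit 'l', reset
Bit 6: prefix='1' -> emit 'b', reset
Bit 7: prefix='0' (no match yet)
Bit 8: prefix='01' -> emit 'm', reset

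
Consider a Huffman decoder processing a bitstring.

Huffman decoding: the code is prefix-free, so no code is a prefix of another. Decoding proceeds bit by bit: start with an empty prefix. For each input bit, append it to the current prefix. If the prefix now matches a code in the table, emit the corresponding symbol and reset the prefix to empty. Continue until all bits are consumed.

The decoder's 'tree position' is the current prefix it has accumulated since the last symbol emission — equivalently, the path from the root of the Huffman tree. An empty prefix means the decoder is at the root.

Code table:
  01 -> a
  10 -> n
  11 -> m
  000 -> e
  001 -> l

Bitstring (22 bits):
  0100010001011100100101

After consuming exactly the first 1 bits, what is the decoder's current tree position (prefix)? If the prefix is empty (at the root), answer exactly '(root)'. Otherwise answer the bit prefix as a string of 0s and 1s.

Answer: 0

Derivation:
Bit 0: prefix='0' (no match yet)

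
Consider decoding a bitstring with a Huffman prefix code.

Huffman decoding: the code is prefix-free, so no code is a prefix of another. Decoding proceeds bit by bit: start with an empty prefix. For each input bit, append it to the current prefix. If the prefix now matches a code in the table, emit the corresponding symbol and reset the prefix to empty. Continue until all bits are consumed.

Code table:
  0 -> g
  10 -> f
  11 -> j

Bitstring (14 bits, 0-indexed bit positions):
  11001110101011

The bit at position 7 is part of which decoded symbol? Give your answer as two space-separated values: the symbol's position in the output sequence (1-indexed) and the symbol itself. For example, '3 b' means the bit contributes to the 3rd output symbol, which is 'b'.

Answer: 5 f

Derivation:
Bit 0: prefix='1' (no match yet)
Bit 1: prefix='11' -> emit 'j', reset
Bit 2: prefix='0' -> emit 'g', reset
Bit 3: prefix='0' -> emit 'g', reset
Bit 4: prefix='1' (no match yet)
Bit 5: prefix='11' -> emit 'j', reset
Bit 6: prefix='1' (no match yet)
Bit 7: prefix='10' -> emit 'f', reset
Bit 8: prefix='1' (no match yet)
Bit 9: prefix='10' -> emit 'f', reset
Bit 10: prefix='1' (no match yet)
Bit 11: prefix='10' -> emit 'f', reset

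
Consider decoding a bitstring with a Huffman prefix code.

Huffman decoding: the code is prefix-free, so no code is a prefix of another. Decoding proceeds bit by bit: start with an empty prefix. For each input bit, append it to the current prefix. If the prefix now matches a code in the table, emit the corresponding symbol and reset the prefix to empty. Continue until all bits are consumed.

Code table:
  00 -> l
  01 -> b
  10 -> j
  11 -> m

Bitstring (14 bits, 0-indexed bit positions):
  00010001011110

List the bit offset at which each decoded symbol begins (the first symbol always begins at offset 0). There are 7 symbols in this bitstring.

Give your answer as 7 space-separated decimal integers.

Answer: 0 2 4 6 8 10 12

Derivation:
Bit 0: prefix='0' (no match yet)
Bit 1: prefix='00' -> emit 'l', reset
Bit 2: prefix='0' (no match yet)
Bit 3: prefix='01' -> emit 'b', reset
Bit 4: prefix='0' (no match yet)
Bit 5: prefix='00' -> emit 'l', reset
Bit 6: prefix='0' (no match yet)
Bit 7: prefix='01' -> emit 'b', reset
Bit 8: prefix='0' (no match yet)
Bit 9: prefix='01' -> emit 'b', reset
Bit 10: prefix='1' (no match yet)
Bit 11: prefix='11' -> emit 'm', reset
Bit 12: prefix='1' (no match yet)
Bit 13: prefix='10' -> emit 'j', reset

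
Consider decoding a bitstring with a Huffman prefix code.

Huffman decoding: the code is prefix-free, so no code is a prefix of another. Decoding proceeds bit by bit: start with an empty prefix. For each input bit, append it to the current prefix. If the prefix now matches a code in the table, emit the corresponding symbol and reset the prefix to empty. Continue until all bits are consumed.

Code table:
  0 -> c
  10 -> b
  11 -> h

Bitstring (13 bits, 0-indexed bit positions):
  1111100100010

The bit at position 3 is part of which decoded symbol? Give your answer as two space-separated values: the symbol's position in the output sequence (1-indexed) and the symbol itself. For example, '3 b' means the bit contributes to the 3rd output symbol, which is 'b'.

Answer: 2 h

Derivation:
Bit 0: prefix='1' (no match yet)
Bit 1: prefix='11' -> emit 'h', reset
Bit 2: prefix='1' (no match yet)
Bit 3: prefix='11' -> emit 'h', reset
Bit 4: prefix='1' (no match yet)
Bit 5: prefix='10' -> emit 'b', reset
Bit 6: prefix='0' -> emit 'c', reset
Bit 7: prefix='1' (no match yet)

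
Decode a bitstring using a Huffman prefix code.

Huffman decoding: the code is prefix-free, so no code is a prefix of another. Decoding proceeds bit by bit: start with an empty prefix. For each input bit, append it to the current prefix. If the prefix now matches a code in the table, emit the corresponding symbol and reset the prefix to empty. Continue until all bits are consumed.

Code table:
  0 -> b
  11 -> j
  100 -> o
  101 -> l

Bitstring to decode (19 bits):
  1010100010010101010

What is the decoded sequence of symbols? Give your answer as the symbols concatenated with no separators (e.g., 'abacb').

Answer: lbobolblb

Derivation:
Bit 0: prefix='1' (no match yet)
Bit 1: prefix='10' (no match yet)
Bit 2: prefix='101' -> emit 'l', reset
Bit 3: prefix='0' -> emit 'b', reset
Bit 4: prefix='1' (no match yet)
Bit 5: prefix='10' (no match yet)
Bit 6: prefix='100' -> emit 'o', reset
Bit 7: prefix='0' -> emit 'b', reset
Bit 8: prefix='1' (no match yet)
Bit 9: prefix='10' (no match yet)
Bit 10: prefix='100' -> emit 'o', reset
Bit 11: prefix='1' (no match yet)
Bit 12: prefix='10' (no match yet)
Bit 13: prefix='101' -> emit 'l', reset
Bit 14: prefix='0' -> emit 'b', reset
Bit 15: prefix='1' (no match yet)
Bit 16: prefix='10' (no match yet)
Bit 17: prefix='101' -> emit 'l', reset
Bit 18: prefix='0' -> emit 'b', reset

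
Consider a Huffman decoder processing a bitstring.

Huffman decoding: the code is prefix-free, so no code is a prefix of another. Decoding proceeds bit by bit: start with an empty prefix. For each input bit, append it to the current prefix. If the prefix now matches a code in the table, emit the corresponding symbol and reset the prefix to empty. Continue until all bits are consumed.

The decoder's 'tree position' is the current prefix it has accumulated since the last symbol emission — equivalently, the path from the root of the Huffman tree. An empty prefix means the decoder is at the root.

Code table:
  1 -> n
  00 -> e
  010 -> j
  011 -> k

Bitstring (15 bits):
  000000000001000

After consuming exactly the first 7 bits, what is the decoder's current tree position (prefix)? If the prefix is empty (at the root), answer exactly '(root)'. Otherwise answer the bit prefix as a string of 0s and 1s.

Bit 0: prefix='0' (no match yet)
Bit 1: prefix='00' -> emit 'e', reset
Bit 2: prefix='0' (no match yet)
Bit 3: prefix='00' -> emit 'e', reset
Bit 4: prefix='0' (no match yet)
Bit 5: prefix='00' -> emit 'e', reset
Bit 6: prefix='0' (no match yet)

Answer: 0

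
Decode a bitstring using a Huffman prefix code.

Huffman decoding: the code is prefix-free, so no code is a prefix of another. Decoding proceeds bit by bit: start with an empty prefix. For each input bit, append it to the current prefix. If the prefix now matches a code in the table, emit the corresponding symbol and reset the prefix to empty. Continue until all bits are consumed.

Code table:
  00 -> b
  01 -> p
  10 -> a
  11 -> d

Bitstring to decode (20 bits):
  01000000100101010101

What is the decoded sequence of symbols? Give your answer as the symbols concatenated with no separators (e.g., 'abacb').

Bit 0: prefix='0' (no match yet)
Bit 1: prefix='01' -> emit 'p', reset
Bit 2: prefix='0' (no match yet)
Bit 3: prefix='00' -> emit 'b', reset
Bit 4: prefix='0' (no match yet)
Bit 5: prefix='00' -> emit 'b', reset
Bit 6: prefix='0' (no match yet)
Bit 7: prefix='00' -> emit 'b', reset
Bit 8: prefix='1' (no match yet)
Bit 9: prefix='10' -> emit 'a', reset
Bit 10: prefix='0' (no match yet)
Bit 11: prefix='01' -> emit 'p', reset
Bit 12: prefix='0' (no match yet)
Bit 13: prefix='01' -> emit 'p', reset
Bit 14: prefix='0' (no match yet)
Bit 15: prefix='01' -> emit 'p', reset
Bit 16: prefix='0' (no match yet)
Bit 17: prefix='01' -> emit 'p', reset
Bit 18: prefix='0' (no match yet)
Bit 19: prefix='01' -> emit 'p', reset

Answer: pbbbappppp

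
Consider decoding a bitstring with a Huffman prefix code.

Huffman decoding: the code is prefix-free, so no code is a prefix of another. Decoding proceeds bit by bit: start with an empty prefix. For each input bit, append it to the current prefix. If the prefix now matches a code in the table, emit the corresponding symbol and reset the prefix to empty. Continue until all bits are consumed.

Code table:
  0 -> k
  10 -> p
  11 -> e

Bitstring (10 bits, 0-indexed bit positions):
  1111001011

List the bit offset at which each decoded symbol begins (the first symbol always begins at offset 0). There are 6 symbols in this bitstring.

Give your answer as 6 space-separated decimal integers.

Answer: 0 2 4 5 6 8

Derivation:
Bit 0: prefix='1' (no match yet)
Bit 1: prefix='11' -> emit 'e', reset
Bit 2: prefix='1' (no match yet)
Bit 3: prefix='11' -> emit 'e', reset
Bit 4: prefix='0' -> emit 'k', reset
Bit 5: prefix='0' -> emit 'k', reset
Bit 6: prefix='1' (no match yet)
Bit 7: prefix='10' -> emit 'p', reset
Bit 8: prefix='1' (no match yet)
Bit 9: prefix='11' -> emit 'e', reset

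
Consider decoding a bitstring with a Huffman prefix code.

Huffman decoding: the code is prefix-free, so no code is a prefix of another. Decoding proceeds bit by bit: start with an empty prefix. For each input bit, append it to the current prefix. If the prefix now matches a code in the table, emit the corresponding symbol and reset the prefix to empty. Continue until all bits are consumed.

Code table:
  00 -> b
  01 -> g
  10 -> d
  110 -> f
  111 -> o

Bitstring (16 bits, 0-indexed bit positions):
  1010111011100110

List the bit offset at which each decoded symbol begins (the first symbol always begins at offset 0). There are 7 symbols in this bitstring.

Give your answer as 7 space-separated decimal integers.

Answer: 0 2 4 7 9 12 14

Derivation:
Bit 0: prefix='1' (no match yet)
Bit 1: prefix='10' -> emit 'd', reset
Bit 2: prefix='1' (no match yet)
Bit 3: prefix='10' -> emit 'd', reset
Bit 4: prefix='1' (no match yet)
Bit 5: prefix='11' (no match yet)
Bit 6: prefix='111' -> emit 'o', reset
Bit 7: prefix='0' (no match yet)
Bit 8: prefix='01' -> emit 'g', reset
Bit 9: prefix='1' (no match yet)
Bit 10: prefix='11' (no match yet)
Bit 11: prefix='110' -> emit 'f', reset
Bit 12: prefix='0' (no match yet)
Bit 13: prefix='01' -> emit 'g', reset
Bit 14: prefix='1' (no match yet)
Bit 15: prefix='10' -> emit 'd', reset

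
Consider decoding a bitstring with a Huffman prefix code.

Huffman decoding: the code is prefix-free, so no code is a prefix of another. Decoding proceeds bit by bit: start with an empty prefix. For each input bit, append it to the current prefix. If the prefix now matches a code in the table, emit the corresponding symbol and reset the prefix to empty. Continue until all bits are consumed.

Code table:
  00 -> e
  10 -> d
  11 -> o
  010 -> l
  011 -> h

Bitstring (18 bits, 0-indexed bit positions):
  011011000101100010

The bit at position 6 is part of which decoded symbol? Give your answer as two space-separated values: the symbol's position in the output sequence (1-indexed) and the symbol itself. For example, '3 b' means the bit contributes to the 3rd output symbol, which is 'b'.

Answer: 3 e

Derivation:
Bit 0: prefix='0' (no match yet)
Bit 1: prefix='01' (no match yet)
Bit 2: prefix='011' -> emit 'h', reset
Bit 3: prefix='0' (no match yet)
Bit 4: prefix='01' (no match yet)
Bit 5: prefix='011' -> emit 'h', reset
Bit 6: prefix='0' (no match yet)
Bit 7: prefix='00' -> emit 'e', reset
Bit 8: prefix='0' (no match yet)
Bit 9: prefix='01' (no match yet)
Bit 10: prefix='010' -> emit 'l', reset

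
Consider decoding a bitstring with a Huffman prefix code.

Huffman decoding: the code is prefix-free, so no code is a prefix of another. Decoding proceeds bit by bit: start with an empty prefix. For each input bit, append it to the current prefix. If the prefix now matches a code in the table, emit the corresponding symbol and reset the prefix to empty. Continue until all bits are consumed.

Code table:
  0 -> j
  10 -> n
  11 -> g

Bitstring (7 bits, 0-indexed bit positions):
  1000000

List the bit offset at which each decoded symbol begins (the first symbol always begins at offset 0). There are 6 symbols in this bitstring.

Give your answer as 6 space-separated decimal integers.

Bit 0: prefix='1' (no match yet)
Bit 1: prefix='10' -> emit 'n', reset
Bit 2: prefix='0' -> emit 'j', reset
Bit 3: prefix='0' -> emit 'j', reset
Bit 4: prefix='0' -> emit 'j', reset
Bit 5: prefix='0' -> emit 'j', reset
Bit 6: prefix='0' -> emit 'j', reset

Answer: 0 2 3 4 5 6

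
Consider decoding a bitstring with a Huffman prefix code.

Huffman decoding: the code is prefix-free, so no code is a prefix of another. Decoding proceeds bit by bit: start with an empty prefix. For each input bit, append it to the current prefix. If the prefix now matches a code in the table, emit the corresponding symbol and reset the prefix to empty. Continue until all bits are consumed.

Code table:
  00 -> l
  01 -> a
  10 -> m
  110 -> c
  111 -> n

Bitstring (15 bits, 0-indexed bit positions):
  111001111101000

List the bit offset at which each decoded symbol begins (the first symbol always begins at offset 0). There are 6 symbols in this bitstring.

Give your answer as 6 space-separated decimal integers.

Bit 0: prefix='1' (no match yet)
Bit 1: prefix='11' (no match yet)
Bit 2: prefix='111' -> emit 'n', reset
Bit 3: prefix='0' (no match yet)
Bit 4: prefix='00' -> emit 'l', reset
Bit 5: prefix='1' (no match yet)
Bit 6: prefix='11' (no match yet)
Bit 7: prefix='111' -> emit 'n', reset
Bit 8: prefix='1' (no match yet)
Bit 9: prefix='11' (no match yet)
Bit 10: prefix='110' -> emit 'c', reset
Bit 11: prefix='1' (no match yet)
Bit 12: prefix='10' -> emit 'm', reset
Bit 13: prefix='0' (no match yet)
Bit 14: prefix='00' -> emit 'l', reset

Answer: 0 3 5 8 11 13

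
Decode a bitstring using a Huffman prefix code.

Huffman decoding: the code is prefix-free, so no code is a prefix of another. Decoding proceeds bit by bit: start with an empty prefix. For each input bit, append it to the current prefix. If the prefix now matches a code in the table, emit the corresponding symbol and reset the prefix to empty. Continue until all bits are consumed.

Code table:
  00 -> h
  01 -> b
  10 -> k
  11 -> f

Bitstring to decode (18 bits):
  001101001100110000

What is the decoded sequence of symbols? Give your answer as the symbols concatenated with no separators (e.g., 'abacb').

Bit 0: prefix='0' (no match yet)
Bit 1: prefix='00' -> emit 'h', reset
Bit 2: prefix='1' (no match yet)
Bit 3: prefix='11' -> emit 'f', reset
Bit 4: prefix='0' (no match yet)
Bit 5: prefix='01' -> emit 'b', reset
Bit 6: prefix='0' (no match yet)
Bit 7: prefix='00' -> emit 'h', reset
Bit 8: prefix='1' (no match yet)
Bit 9: prefix='11' -> emit 'f', reset
Bit 10: prefix='0' (no match yet)
Bit 11: prefix='00' -> emit 'h', reset
Bit 12: prefix='1' (no match yet)
Bit 13: prefix='11' -> emit 'f', reset
Bit 14: prefix='0' (no match yet)
Bit 15: prefix='00' -> emit 'h', reset
Bit 16: prefix='0' (no match yet)
Bit 17: prefix='00' -> emit 'h', reset

Answer: hfbhfhfhh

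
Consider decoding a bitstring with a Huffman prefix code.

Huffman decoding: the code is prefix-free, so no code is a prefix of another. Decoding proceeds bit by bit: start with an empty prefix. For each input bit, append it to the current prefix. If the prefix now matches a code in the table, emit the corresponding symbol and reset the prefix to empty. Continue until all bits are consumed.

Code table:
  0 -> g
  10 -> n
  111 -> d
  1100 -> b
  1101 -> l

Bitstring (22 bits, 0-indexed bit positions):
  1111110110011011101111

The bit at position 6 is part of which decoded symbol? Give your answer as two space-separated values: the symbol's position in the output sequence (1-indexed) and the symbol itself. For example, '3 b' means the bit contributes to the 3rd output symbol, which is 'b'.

Answer: 3 g

Derivation:
Bit 0: prefix='1' (no match yet)
Bit 1: prefix='11' (no match yet)
Bit 2: prefix='111' -> emit 'd', reset
Bit 3: prefix='1' (no match yet)
Bit 4: prefix='11' (no match yet)
Bit 5: prefix='111' -> emit 'd', reset
Bit 6: prefix='0' -> emit 'g', reset
Bit 7: prefix='1' (no match yet)
Bit 8: prefix='11' (no match yet)
Bit 9: prefix='110' (no match yet)
Bit 10: prefix='1100' -> emit 'b', reset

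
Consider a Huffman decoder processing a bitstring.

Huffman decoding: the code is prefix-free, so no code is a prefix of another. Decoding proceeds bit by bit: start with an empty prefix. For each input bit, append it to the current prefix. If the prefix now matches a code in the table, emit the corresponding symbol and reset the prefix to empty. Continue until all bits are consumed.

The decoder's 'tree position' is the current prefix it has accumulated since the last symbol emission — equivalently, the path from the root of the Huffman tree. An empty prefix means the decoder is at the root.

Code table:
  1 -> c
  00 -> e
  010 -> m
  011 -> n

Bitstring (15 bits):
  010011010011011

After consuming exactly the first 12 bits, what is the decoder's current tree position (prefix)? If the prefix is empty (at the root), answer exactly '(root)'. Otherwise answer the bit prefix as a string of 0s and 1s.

Answer: (root)

Derivation:
Bit 0: prefix='0' (no match yet)
Bit 1: prefix='01' (no match yet)
Bit 2: prefix='010' -> emit 'm', reset
Bit 3: prefix='0' (no match yet)
Bit 4: prefix='01' (no match yet)
Bit 5: prefix='011' -> emit 'n', reset
Bit 6: prefix='0' (no match yet)
Bit 7: prefix='01' (no match yet)
Bit 8: prefix='010' -> emit 'm', reset
Bit 9: prefix='0' (no match yet)
Bit 10: prefix='01' (no match yet)
Bit 11: prefix='011' -> emit 'n', reset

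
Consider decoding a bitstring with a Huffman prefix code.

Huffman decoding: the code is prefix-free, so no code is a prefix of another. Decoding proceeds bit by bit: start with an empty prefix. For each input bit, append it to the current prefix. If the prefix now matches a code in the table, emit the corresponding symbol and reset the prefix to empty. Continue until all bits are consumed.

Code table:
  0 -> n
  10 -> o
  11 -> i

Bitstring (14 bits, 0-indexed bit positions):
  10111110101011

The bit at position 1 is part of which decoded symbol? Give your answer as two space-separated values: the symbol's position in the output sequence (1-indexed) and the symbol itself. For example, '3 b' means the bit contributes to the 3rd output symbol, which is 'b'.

Answer: 1 o

Derivation:
Bit 0: prefix='1' (no match yet)
Bit 1: prefix='10' -> emit 'o', reset
Bit 2: prefix='1' (no match yet)
Bit 3: prefix='11' -> emit 'i', reset
Bit 4: prefix='1' (no match yet)
Bit 5: prefix='11' -> emit 'i', reset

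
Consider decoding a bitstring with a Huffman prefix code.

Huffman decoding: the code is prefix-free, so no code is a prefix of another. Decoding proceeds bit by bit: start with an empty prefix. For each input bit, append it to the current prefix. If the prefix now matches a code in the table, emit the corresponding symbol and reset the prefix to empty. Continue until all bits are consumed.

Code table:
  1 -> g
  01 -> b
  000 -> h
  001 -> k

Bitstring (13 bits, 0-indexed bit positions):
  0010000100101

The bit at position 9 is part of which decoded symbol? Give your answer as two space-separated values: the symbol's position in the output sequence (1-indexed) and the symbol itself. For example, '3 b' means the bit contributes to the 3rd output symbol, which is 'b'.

Answer: 4 k

Derivation:
Bit 0: prefix='0' (no match yet)
Bit 1: prefix='00' (no match yet)
Bit 2: prefix='001' -> emit 'k', reset
Bit 3: prefix='0' (no match yet)
Bit 4: prefix='00' (no match yet)
Bit 5: prefix='000' -> emit 'h', reset
Bit 6: prefix='0' (no match yet)
Bit 7: prefix='01' -> emit 'b', reset
Bit 8: prefix='0' (no match yet)
Bit 9: prefix='00' (no match yet)
Bit 10: prefix='001' -> emit 'k', reset
Bit 11: prefix='0' (no match yet)
Bit 12: prefix='01' -> emit 'b', reset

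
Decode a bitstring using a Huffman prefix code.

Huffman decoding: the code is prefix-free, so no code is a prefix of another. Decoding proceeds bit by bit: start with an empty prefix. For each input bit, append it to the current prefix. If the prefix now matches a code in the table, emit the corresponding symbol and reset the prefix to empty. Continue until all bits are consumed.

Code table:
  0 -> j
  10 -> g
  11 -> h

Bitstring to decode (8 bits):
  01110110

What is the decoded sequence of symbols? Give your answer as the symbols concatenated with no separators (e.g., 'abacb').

Bit 0: prefix='0' -> emit 'j', reset
Bit 1: prefix='1' (no match yet)
Bit 2: prefix='11' -> emit 'h', reset
Bit 3: prefix='1' (no match yet)
Bit 4: prefix='10' -> emit 'g', reset
Bit 5: prefix='1' (no match yet)
Bit 6: prefix='11' -> emit 'h', reset
Bit 7: prefix='0' -> emit 'j', reset

Answer: jhghj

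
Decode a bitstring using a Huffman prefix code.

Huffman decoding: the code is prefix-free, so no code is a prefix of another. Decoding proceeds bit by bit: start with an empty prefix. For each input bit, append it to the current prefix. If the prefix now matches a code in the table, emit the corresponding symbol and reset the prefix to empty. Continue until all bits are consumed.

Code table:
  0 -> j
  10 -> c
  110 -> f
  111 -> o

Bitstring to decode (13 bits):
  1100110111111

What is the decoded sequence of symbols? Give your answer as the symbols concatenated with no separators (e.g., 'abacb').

Answer: fjfoo

Derivation:
Bit 0: prefix='1' (no match yet)
Bit 1: prefix='11' (no match yet)
Bit 2: prefix='110' -> emit 'f', reset
Bit 3: prefix='0' -> emit 'j', reset
Bit 4: prefix='1' (no match yet)
Bit 5: prefix='11' (no match yet)
Bit 6: prefix='110' -> emit 'f', reset
Bit 7: prefix='1' (no match yet)
Bit 8: prefix='11' (no match yet)
Bit 9: prefix='111' -> emit 'o', reset
Bit 10: prefix='1' (no match yet)
Bit 11: prefix='11' (no match yet)
Bit 12: prefix='111' -> emit 'o', reset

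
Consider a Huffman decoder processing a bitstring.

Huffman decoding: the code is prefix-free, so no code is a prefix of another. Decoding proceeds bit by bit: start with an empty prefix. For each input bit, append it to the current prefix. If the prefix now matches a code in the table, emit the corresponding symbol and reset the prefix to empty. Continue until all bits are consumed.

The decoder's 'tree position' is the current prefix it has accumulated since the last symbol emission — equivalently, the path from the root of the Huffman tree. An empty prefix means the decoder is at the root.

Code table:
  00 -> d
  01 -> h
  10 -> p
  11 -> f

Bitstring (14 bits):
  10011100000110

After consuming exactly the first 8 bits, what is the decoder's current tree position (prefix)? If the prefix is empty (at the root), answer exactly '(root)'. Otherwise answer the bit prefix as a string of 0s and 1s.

Answer: (root)

Derivation:
Bit 0: prefix='1' (no match yet)
Bit 1: prefix='10' -> emit 'p', reset
Bit 2: prefix='0' (no match yet)
Bit 3: prefix='01' -> emit 'h', reset
Bit 4: prefix='1' (no match yet)
Bit 5: prefix='11' -> emit 'f', reset
Bit 6: prefix='0' (no match yet)
Bit 7: prefix='00' -> emit 'd', reset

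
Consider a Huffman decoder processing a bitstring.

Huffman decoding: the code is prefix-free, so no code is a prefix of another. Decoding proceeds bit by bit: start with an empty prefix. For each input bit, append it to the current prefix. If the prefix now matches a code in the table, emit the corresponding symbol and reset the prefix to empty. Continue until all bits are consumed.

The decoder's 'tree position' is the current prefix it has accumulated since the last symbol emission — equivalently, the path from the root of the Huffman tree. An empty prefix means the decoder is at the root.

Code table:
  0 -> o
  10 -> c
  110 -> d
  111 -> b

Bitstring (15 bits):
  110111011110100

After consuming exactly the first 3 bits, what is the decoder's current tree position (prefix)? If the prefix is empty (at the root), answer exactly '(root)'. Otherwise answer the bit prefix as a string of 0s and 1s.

Answer: (root)

Derivation:
Bit 0: prefix='1' (no match yet)
Bit 1: prefix='11' (no match yet)
Bit 2: prefix='110' -> emit 'd', reset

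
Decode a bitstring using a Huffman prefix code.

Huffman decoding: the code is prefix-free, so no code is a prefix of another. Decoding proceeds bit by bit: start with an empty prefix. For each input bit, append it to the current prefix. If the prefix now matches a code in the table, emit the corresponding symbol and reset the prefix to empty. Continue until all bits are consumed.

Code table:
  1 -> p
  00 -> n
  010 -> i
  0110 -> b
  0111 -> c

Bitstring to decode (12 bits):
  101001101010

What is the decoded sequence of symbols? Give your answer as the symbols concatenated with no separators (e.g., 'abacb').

Answer: pibpi

Derivation:
Bit 0: prefix='1' -> emit 'p', reset
Bit 1: prefix='0' (no match yet)
Bit 2: prefix='01' (no match yet)
Bit 3: prefix='010' -> emit 'i', reset
Bit 4: prefix='0' (no match yet)
Bit 5: prefix='01' (no match yet)
Bit 6: prefix='011' (no match yet)
Bit 7: prefix='0110' -> emit 'b', reset
Bit 8: prefix='1' -> emit 'p', reset
Bit 9: prefix='0' (no match yet)
Bit 10: prefix='01' (no match yet)
Bit 11: prefix='010' -> emit 'i', reset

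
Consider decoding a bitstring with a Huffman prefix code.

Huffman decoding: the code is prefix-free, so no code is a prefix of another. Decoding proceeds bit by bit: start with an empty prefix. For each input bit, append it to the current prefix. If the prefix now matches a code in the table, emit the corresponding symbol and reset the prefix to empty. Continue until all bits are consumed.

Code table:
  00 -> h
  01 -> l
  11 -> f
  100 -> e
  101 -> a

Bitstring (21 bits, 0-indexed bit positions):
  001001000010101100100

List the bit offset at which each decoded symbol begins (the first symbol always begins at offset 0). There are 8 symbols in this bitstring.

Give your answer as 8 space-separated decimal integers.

Bit 0: prefix='0' (no match yet)
Bit 1: prefix='00' -> emit 'h', reset
Bit 2: prefix='1' (no match yet)
Bit 3: prefix='10' (no match yet)
Bit 4: prefix='100' -> emit 'e', reset
Bit 5: prefix='1' (no match yet)
Bit 6: prefix='10' (no match yet)
Bit 7: prefix='100' -> emit 'e', reset
Bit 8: prefix='0' (no match yet)
Bit 9: prefix='00' -> emit 'h', reset
Bit 10: prefix='1' (no match yet)
Bit 11: prefix='10' (no match yet)
Bit 12: prefix='101' -> emit 'a', reset
Bit 13: prefix='0' (no match yet)
Bit 14: prefix='01' -> emit 'l', reset
Bit 15: prefix='1' (no match yet)
Bit 16: prefix='10' (no match yet)
Bit 17: prefix='100' -> emit 'e', reset
Bit 18: prefix='1' (no match yet)
Bit 19: prefix='10' (no match yet)
Bit 20: prefix='100' -> emit 'e', reset

Answer: 0 2 5 8 10 13 15 18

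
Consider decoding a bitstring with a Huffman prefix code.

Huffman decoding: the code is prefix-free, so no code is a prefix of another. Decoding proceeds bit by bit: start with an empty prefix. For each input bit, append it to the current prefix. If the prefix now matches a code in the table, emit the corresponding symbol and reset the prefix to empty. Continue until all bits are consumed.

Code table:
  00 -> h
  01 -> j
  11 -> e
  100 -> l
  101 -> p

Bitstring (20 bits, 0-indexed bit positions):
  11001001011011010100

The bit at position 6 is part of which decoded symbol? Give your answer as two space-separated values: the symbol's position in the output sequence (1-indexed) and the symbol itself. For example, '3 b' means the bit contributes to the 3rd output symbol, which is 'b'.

Bit 0: prefix='1' (no match yet)
Bit 1: prefix='11' -> emit 'e', reset
Bit 2: prefix='0' (no match yet)
Bit 3: prefix='00' -> emit 'h', reset
Bit 4: prefix='1' (no match yet)
Bit 5: prefix='10' (no match yet)
Bit 6: prefix='100' -> emit 'l', reset
Bit 7: prefix='1' (no match yet)
Bit 8: prefix='10' (no match yet)
Bit 9: prefix='101' -> emit 'p', reset
Bit 10: prefix='1' (no match yet)

Answer: 3 l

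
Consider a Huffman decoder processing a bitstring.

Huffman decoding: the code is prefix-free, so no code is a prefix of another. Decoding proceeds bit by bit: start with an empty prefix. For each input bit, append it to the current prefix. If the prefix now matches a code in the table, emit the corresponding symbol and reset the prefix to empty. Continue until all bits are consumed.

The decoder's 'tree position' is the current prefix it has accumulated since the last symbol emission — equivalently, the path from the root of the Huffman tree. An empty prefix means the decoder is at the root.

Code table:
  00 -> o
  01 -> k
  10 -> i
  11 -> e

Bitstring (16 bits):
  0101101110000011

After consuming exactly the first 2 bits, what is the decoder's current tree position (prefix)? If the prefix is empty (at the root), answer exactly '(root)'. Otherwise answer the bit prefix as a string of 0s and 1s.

Answer: (root)

Derivation:
Bit 0: prefix='0' (no match yet)
Bit 1: prefix='01' -> emit 'k', reset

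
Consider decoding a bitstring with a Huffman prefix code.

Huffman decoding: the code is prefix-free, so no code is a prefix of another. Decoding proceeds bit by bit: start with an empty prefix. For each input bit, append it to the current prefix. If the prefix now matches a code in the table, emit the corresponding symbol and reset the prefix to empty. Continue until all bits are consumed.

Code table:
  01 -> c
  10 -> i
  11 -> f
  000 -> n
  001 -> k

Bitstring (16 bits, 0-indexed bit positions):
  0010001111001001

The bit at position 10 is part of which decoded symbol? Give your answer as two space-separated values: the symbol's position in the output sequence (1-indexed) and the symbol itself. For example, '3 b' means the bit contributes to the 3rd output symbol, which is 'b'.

Answer: 5 k

Derivation:
Bit 0: prefix='0' (no match yet)
Bit 1: prefix='00' (no match yet)
Bit 2: prefix='001' -> emit 'k', reset
Bit 3: prefix='0' (no match yet)
Bit 4: prefix='00' (no match yet)
Bit 5: prefix='000' -> emit 'n', reset
Bit 6: prefix='1' (no match yet)
Bit 7: prefix='11' -> emit 'f', reset
Bit 8: prefix='1' (no match yet)
Bit 9: prefix='11' -> emit 'f', reset
Bit 10: prefix='0' (no match yet)
Bit 11: prefix='00' (no match yet)
Bit 12: prefix='001' -> emit 'k', reset
Bit 13: prefix='0' (no match yet)
Bit 14: prefix='00' (no match yet)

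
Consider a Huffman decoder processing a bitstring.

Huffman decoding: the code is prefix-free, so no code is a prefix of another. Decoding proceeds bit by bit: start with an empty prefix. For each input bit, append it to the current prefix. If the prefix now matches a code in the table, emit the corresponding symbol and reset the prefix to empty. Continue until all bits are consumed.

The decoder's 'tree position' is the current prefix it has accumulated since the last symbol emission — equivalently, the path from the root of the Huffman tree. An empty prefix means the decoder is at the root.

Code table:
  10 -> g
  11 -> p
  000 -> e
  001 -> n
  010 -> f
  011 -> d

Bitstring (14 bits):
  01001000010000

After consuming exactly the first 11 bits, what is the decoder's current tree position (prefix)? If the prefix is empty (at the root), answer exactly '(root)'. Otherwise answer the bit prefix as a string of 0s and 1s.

Answer: (root)

Derivation:
Bit 0: prefix='0' (no match yet)
Bit 1: prefix='01' (no match yet)
Bit 2: prefix='010' -> emit 'f', reset
Bit 3: prefix='0' (no match yet)
Bit 4: prefix='01' (no match yet)
Bit 5: prefix='010' -> emit 'f', reset
Bit 6: prefix='0' (no match yet)
Bit 7: prefix='00' (no match yet)
Bit 8: prefix='000' -> emit 'e', reset
Bit 9: prefix='1' (no match yet)
Bit 10: prefix='10' -> emit 'g', reset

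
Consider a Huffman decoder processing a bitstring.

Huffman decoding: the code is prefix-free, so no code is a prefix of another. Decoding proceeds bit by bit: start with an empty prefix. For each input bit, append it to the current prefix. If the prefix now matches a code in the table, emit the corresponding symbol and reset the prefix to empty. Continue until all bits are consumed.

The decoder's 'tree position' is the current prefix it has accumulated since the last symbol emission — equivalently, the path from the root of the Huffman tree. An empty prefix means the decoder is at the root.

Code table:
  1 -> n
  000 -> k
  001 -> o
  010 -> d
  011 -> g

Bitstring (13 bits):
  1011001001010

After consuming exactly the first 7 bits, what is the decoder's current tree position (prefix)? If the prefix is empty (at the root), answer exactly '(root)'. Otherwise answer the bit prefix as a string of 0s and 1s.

Answer: (root)

Derivation:
Bit 0: prefix='1' -> emit 'n', reset
Bit 1: prefix='0' (no match yet)
Bit 2: prefix='01' (no match yet)
Bit 3: prefix='011' -> emit 'g', reset
Bit 4: prefix='0' (no match yet)
Bit 5: prefix='00' (no match yet)
Bit 6: prefix='001' -> emit 'o', reset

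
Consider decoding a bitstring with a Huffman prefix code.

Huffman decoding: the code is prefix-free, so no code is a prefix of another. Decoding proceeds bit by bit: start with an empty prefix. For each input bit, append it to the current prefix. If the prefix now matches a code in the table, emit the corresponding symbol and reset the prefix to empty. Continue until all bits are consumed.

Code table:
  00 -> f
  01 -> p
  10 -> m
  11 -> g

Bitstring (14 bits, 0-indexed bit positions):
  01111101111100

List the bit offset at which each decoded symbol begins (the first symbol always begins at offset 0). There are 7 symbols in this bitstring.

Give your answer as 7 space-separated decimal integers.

Answer: 0 2 4 6 8 10 12

Derivation:
Bit 0: prefix='0' (no match yet)
Bit 1: prefix='01' -> emit 'p', reset
Bit 2: prefix='1' (no match yet)
Bit 3: prefix='11' -> emit 'g', reset
Bit 4: prefix='1' (no match yet)
Bit 5: prefix='11' -> emit 'g', reset
Bit 6: prefix='0' (no match yet)
Bit 7: prefix='01' -> emit 'p', reset
Bit 8: prefix='1' (no match yet)
Bit 9: prefix='11' -> emit 'g', reset
Bit 10: prefix='1' (no match yet)
Bit 11: prefix='11' -> emit 'g', reset
Bit 12: prefix='0' (no match yet)
Bit 13: prefix='00' -> emit 'f', reset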